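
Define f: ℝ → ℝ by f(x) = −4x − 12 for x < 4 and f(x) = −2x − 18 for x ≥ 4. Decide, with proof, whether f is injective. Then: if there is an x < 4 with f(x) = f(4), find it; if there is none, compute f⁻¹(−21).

7/2

Both pieces are strictly decreasing (slopes −4 and −2), so each is injective on its own interval.
The left piece maps (−∞, 4) onto (−28, ∞); the right piece maps [4, ∞) onto (−∞, −26].
These images overlap. In particular f(4) = −26 (right piece), and solving −4x − 12 = −26 on the left piece gives x = 7/2 < 4.
So f(7/2) = f(4) with 7/2 ≠ 4, and f is not injective. This x = 7/2 is the requested value below 4.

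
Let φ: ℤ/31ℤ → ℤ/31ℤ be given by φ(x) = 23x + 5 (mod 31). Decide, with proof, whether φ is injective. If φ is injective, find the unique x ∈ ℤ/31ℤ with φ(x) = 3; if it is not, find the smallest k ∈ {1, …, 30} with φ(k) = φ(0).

8

Suppose φ(s) = φ(t) in ℤ/31ℤ. Then 23s + 5 ≡ 23t + 5 (mod 31), thus 23(s − t) ≡ 0 (mod 31).
Since gcd(23, 31) = 1, 23 is invertible modulo 31, thus s − t ≡ 0 (mod 31), i.e. s = t.
So φ is injective.
We now compute 23⁻¹ mod 31 explicitly. Euclid's algorithm: 31 = 1·23 + 8, 23 = 2·8 + 7, 8 = 1·7 + 1; back-substituting gives 1 = 27·23 − 20·31, so 23⁻¹ ≡ 27 (mod 31).
Since φ is injective, we compute φ⁻¹(3): solve 23x + 5 ≡ 3 (mod 31), i.e. 23x ≡ 29 (mod 31).
Multiplying by 23⁻¹ = 27 gives x ≡ 27·29 = 783 = 25·31 + 8 ≡ 8 (mod 31).
Check: φ(8) = 23·8 + 5 = 189 = 6·31 + 3 ≡ 3 (mod 31).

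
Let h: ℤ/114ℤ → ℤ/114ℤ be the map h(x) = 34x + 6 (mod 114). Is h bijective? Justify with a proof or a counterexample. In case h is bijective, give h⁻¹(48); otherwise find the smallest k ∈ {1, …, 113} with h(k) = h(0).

57

We have gcd(34, 114) = 2 > 1. Taking a = 0 and b = 57: h(0) = 6 and h(57) = 34·57 + 6 = 1944 ≡ 6 (mod 114).
So h(0) = h(57) while 0 ≠ 57, thus h is not injective, hence not bijective.
Since h is not bijective, we find the least positive k with h(k) = h(0): this means 34k ≡ 0 (mod 114), i.e. 114 ∣ 34k. Since gcd(34, 114) = 2, dividing through by 2 this holds exactly when 57 ∣ 17k, and as gcd(17, 57) = 1, exactly when 57 ∣ k.
The smallest positive such k is 57.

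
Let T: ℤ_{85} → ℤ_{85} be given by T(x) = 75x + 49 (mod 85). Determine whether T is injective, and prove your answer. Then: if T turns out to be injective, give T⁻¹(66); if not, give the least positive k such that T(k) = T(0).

Recall that T is injective when T(u) = T(v) forces u = v.
We have gcd(75, 85) = 5 > 1. Taking u = 0 and v = 17: T(0) = 49 and T(17) = 75·17 + 49 = 1324 ≡ 49 (mod 85).
So T(0) = T(17) while 0 ≠ 17, hence T is not injective.
Since T is not injective, we find the least positive k with T(k) = T(0): this means 75k ≡ 0 (mod 85), i.e. 85 ∣ 75k. Since gcd(75, 85) = 5, dividing through by 5 this holds exactly when 17 ∣ 15k, and as gcd(15, 17) = 1, exactly when 17 ∣ k.
The smallest positive such k is 17.

17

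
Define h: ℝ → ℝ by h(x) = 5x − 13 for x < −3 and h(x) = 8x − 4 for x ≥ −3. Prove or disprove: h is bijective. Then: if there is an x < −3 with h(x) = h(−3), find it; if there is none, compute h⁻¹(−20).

-2

Both pieces are strictly increasing (slopes 5 and 8), so each is injective on its own interval.
The left piece maps (−∞, −3) onto (−∞, −28); the right piece maps [−3, ∞) onto [−28, ∞).
Since −28 = −28, the images partition ℝ: h is injective and surjective, hence bijective.
Because the two images are disjoint, no x < −3 has h(x) = h(−3), so we compute h⁻¹(−20): −20 lies in [−28, ∞), so solve 8x − 4 = −20: x = (−20 + 4)/8 = −2.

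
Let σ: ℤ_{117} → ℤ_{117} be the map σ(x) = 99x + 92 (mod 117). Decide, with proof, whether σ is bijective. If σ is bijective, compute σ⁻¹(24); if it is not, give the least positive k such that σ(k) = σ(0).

Recall: injectivity means: for all x_1, x_2 in the domain, σ(x_1) = σ(x_2) implies x_1 = x_2.
We have gcd(99, 117) = 9 > 1. Taking x_1 = 0 and x_2 = 13: σ(0) = 92 and σ(13) = 99·13 + 92 = 1379 ≡ 92 (mod 117).
So σ(0) = σ(13) while 0 ≠ 13, therefore σ is not injective, hence not bijective.
Since σ is not bijective, we find the least positive k with σ(k) = σ(0): this means 99k ≡ 0 (mod 117), i.e. 117 ∣ 99k. Since gcd(99, 117) = 9, dividing through by 9 this holds exactly when 13 ∣ 11k, and as gcd(11, 13) = 1, exactly when 13 ∣ k.
The smallest positive such k is 13.

13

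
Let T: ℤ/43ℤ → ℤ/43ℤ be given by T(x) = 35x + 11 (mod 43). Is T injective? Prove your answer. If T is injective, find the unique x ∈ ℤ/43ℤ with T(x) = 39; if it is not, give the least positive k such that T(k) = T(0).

Recall: injectivity means: for all a, b in the domain, T(a) = T(b) implies a = b.
Suppose T(a) = T(b) in ℤ/43ℤ. Then 35a + 11 ≡ 35b + 11 (mod 43), thus 35(a − b) ≡ 0 (mod 43).
Since gcd(35, 43) = 1, 35 is invertible modulo 43, thus a − b ≡ 0 (mod 43), i.e. a = b.
Thus T is injective.
We now compute 35⁻¹ mod 43 explicitly. Euclid's algorithm: 43 = 1·35 + 8, 35 = 4·8 + 3, 8 = 2·3 + 2, 3 = 1·2 + 1; back-substituting gives 1 = 16·35 − 13·43, so 35⁻¹ ≡ 16 (mod 43).
Since T is injective, we compute T⁻¹(39): solve 35x + 11 ≡ 39 (mod 43), i.e. 35x ≡ 28 (mod 43).
Multiplying by 35⁻¹ = 16 gives x ≡ 16·28 = 448 = 10·43 + 18 ≡ 18 (mod 43).
Check: T(18) = 35·18 + 11 = 641 = 14·43 + 39 ≡ 39 (mod 43).

18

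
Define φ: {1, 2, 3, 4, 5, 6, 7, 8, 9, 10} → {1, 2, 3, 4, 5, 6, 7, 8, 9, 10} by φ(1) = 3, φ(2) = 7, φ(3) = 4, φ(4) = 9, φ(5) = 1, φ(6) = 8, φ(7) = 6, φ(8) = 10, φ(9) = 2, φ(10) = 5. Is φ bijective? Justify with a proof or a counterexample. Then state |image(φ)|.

10

The values 3, 7, 4, 9, 1, 8, 6, 10, 2, 5 are a permutation of {1, 2, 3, 4, 5, 6, 7, 8, 9, 10}: each element appears exactly once.
So φ is injective and surjective, hence bijective.
The image of φ is {1, 2, 3, 4, 5, 6, 7, 8, 9, 10}, which has 10 elements.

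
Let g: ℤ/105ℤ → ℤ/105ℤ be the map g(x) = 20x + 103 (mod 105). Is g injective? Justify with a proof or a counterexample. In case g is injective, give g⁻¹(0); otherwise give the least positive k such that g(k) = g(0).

21

We have gcd(20, 105) = 5 > 1. Taking u = 0 and v = 21: g(0) = 103 and g(21) = 20·21 + 103 = 523 ≡ 103 (mod 105).
So g(0) = g(21) while 0 ≠ 21, therefore g is not injective.
Since g is not injective, we find the least positive k with g(k) = g(0): this means 20k ≡ 0 (mod 105), i.e. 105 ∣ 20k. Since gcd(20, 105) = 5, dividing through by 5 this holds exactly when 21 ∣ 4k, and as gcd(4, 21) = 1, exactly when 21 ∣ k.
The smallest positive such k is 21.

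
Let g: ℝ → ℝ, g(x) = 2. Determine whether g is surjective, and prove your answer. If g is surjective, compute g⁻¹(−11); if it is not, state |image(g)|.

Recall that g is surjective if every y in the codomain equals g(x) for some x in the domain.
g(x) = 2 for all x, so 3 has no preimage and g is not surjective.
Since g is not surjective, we state |image(g)|: the image of g is {2}, which has 1 element.

1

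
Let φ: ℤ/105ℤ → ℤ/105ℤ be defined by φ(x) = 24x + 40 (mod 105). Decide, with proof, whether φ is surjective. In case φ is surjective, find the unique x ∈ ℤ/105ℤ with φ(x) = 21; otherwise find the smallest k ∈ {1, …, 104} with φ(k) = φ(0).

Since gcd(24, 105) = 3, we have 24x ≡ 0 (mod 3) for all x, so φ(x) ≡ 1 (mod 3).
But 0 ≢ 1 (mod 3), so 0 ∈ ℤ/105ℤ has no preimage. Therefore φ is not surjective.
Since φ is not surjective, we find the least positive k with φ(k) = φ(0): this means 24k ≡ 0 (mod 105), i.e. 105 ∣ 24k. Since gcd(24, 105) = 3, dividing through by 3 this holds exactly when 35 ∣ 8k, and as gcd(8, 35) = 1, exactly when 35 ∣ k.
The smallest positive such k is 35.

35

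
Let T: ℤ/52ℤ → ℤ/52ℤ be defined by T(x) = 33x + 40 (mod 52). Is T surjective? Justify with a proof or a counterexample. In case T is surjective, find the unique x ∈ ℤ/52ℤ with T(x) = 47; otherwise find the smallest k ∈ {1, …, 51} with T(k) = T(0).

Since gcd(33, 52) = 1, 33 is invertible modulo 52. Euclid's algorithm: 52 = 1·33 + 19, 33 = 1·19 + 14, 19 = 1·14 + 5, 14 = 2·5 + 4, 5 = 1·4 + 1; back-substituting gives 1 = 41·33 − 26·52, so 33⁻¹ ≡ 41 (mod 52).
For any y ∈ ℤ/52ℤ, x = 41(y − 40) mod 52 satisfies T(x) = 33·41(y − 40) + 40 ≡ y (since 33·41 ≡ 1 mod 52). So every y has a preimage.
Hence T is surjective.
Since T is surjective, we compute T⁻¹(47): solve 33x + 40 ≡ 47 (mod 52), i.e. 33x ≡ 7 (mod 52).
Multiplying by 33⁻¹ = 41 gives x ≡ 41·7 = 287 = 5·52 + 27 ≡ 27 (mod 52).
Check: T(27) = 33·27 + 40 = 931 = 17·52 + 47 ≡ 47 (mod 52).

27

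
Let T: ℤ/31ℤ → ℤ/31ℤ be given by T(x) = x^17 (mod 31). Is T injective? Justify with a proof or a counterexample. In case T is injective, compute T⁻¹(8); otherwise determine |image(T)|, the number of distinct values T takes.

16

Since 31 is prime, the nonzero elements of ℤ/31ℤ form a cyclic group of order 30.
As gcd(17, 30) = 1, raising to the 17th power is a bijection on this group: if a^17 ≡ b^17 then (ab^{−1})^17 = 1, and the only element of order dividing gcd(17, 30) = 1 is 1, so a = b.
With T(0) = 0 this makes T injective on all of ℤ/31ℤ, hence bijective (finite equal-size domain and codomain). In particular T is injective.
Since T is injective, we find the preimage of 8. The inverse of x ↦ x^17 on (ℤ/31ℤ)^× is x ↦ x^23, because 17·23 = 391 = 13·30 + 1 ≡ 1 (mod 30) and x^{30} = 1 for x ≠ 0 (Fermat). So T⁻¹(8) = 8^23 mod 31.
Repeated squaring mod 31: 8^1 ≡ 8, 8^2 ≡ 8² = 64 ≡ 2, 8^4 ≡ 2² = 4, 8^8 ≡ 4² = 16, 8^16 ≡ 16² = 256 ≡ 8. Since 23 = 16 + 4 + 2 + 1, 8^23 ≡ 8·4·2·8: 8·4 = 32 ≡ 1, then 1·2 = 2, then 2·8 = 16. So 8^23 ≡ 16 (mod 31).
Hence T⁻¹(8) = 16.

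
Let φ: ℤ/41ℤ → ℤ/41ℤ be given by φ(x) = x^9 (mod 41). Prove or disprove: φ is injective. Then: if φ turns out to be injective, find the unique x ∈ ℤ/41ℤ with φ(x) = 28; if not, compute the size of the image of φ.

34

Since 41 is prime, the nonzero elements of ℤ/41ℤ form a cyclic group of order 40.
As gcd(9, 40) = 1, raising to the 9th power is a bijection on this group: if u^9 ≡ v^9 then (uv^{−1})^9 = 1, and the only element of order dividing gcd(9, 40) = 1 is 1, so u = v.
With φ(0) = 0 this makes φ injective on all of ℤ/41ℤ, hence bijective (finite equal-size domain and codomain). In particular φ is injective.
Since φ is injective, we find the preimage of 28. The inverse of x ↦ x^9 on (ℤ/41ℤ)^× is x ↦ x^9, because 9·9 = 81 = 2·40 + 1 ≡ 1 (mod 40) and x^{40} = 1 for x ≠ 0 (Fermat). So φ⁻¹(28) = 28^9 mod 41.
Repeated squaring mod 41: 28^1 ≡ 28, 28^2 ≡ 28² = 784 ≡ 5, 28^4 ≡ 5² = 25, 28^8 ≡ 25² = 625 ≡ 10. Since 9 = 8 + 1, 28^9 ≡ 10·28: 10·28 = 280 ≡ 34. So 28^9 ≡ 34 (mod 41).
Hence φ⁻¹(28) = 34.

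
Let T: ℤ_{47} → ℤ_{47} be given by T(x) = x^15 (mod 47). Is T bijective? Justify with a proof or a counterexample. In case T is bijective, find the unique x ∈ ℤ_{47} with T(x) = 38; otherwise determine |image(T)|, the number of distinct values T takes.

Since 47 is prime, the nonzero elements of ℤ_{47} form a cyclic group of order 46.
As gcd(15, 46) = 1, raising to the 15th power is a bijection on this group: if x_1^15 ≡ x_2^15 then (x_1x_2^{−1})^15 = 1, and the only element of order dividing gcd(15, 46) = 1 is 1, so x_1 = x_2.
With T(0) = 0 this makes T injective on all of ℤ_{47}, hence bijective (finite equal-size domain and codomain). In particular T is bijective.
Since T is bijective, we find the preimage of 38. The inverse of x ↦ x^15 on (ℤ_{47})^× is x ↦ x^43, because 15·43 = 645 = 14·46 + 1 ≡ 1 (mod 46) and x^{46} = 1 for x ≠ 0 (Fermat). So T⁻¹(38) = 38^43 mod 47.
Repeated squaring mod 47: 38^1 ≡ 38, 38^2 ≡ 38² = 1444 ≡ 34, 38^4 ≡ 34² = 1156 ≡ 28, 38^8 ≡ 28² = 784 ≡ 32, 38^16 ≡ 32² = 1024 ≡ 37, 38^32 ≡ 37² = 1369 ≡ 6. Since 43 = 32 + 8 + 2 + 1, 38^43 ≡ 6·32·34·38: 6·32 = 192 ≡ 4, then 4·34 = 136 ≡ 42, then 42·38 = 1596 ≡ 45. So 38^43 ≡ 45 (mod 47).
Hence T⁻¹(38) = 45.

45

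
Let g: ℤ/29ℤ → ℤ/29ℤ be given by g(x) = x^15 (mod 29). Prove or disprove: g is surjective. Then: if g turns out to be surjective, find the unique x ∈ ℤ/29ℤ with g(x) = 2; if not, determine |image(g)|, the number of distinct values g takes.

27

Since 29 is prime, the nonzero elements of ℤ/29ℤ form a cyclic group of order 28.
As gcd(15, 28) = 1, raising to the 15th power is a bijection on this group: if a^15 ≡ b^15 then (ab^{−1})^15 = 1, and the only element of order dividing gcd(15, 28) = 1 is 1, so a = b.
With g(0) = 0 this makes g injective on all of ℤ/29ℤ, hence bijective (finite equal-size domain and codomain). In particular g is surjective.
Since g is surjective, we find the preimage of 2. The inverse of x ↦ x^15 on (ℤ/29ℤ)^× is x ↦ x^15, because 15·15 = 225 = 8·28 + 1 ≡ 1 (mod 28) and x^{28} = 1 for x ≠ 0 (Fermat). So g⁻¹(2) = 2^15 mod 29.
Repeated squaring mod 29: 2^1 ≡ 2, 2^2 ≡ 2² = 4, 2^4 ≡ 4² = 16, 2^8 ≡ 16² = 256 ≡ 24. Since 15 = 8 + 4 + 2 + 1, 2^15 ≡ 24·16·4·2: 24·16 = 384 ≡ 7, then 7·4 = 28, then 28·2 = 56 ≡ 27. So 2^15 ≡ 27 (mod 29).
Hence g⁻¹(2) = 27.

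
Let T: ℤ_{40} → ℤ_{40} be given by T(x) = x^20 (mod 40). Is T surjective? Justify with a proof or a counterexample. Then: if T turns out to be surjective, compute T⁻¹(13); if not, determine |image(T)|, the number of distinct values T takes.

4

T(1) = 1^20 = 1.
T(3): Repeated squaring mod 40: 3^1 ≡ 3, 3^2 ≡ 3² = 9, 3^4 ≡ 9² = 81 ≡ 1, 3^8 ≡ 1² = 1, 3^16 ≡ 1² = 1. Since 20 = 16 + 4, 3^20 ≡ 1·1: 1·1 = 1. So 3^20 ≡ 1 (mod 40).
So T(1) = T(3) = 1 while 1 ≠ 3, thus T is not injective.
A non-injective map from the 40-element set ℤ_{40} to itself takes at most 39 distinct values, so it cannot be surjective. Hence T is not surjective.
Since T is not surjective, we determine |image(T)|. Computing x^20 mod 40 for each x (by repeated squaring, reducing mod 40 at every step), the values T(0), T(1), …, T(39) are: 0, 1, 16, 1, 16, 25, 16, 1, 16, 1, 0, 1, 16, 1, 16, 25, 16, 1, 16, 1, 0, 1, 16, 1, 16, 25, 16, 1, 16, 1, 0, 1, 16, 1, 16, 25, 16, 1, 16, 1.
The distinct values are {0, 1, 16, 25}; there are 4 of them.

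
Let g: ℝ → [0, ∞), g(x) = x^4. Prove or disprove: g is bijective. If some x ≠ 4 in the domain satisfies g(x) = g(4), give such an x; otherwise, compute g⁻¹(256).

-4

g(4) = 256 = (−4)^4 = g(−4) (since 4 is even), with 4 ≠ −4. So g is not injective, hence not bijective.
For the follow-up, such an x exists: taking x = −4 ∈ ℝ gives g(−4) = 256 = g(4) with −4 ≠ 4.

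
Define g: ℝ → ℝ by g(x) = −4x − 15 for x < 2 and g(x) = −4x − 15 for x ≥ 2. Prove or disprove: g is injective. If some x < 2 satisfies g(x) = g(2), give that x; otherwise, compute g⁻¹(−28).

Both pieces are strictly decreasing (slopes −4 and −4), so each is injective on its own interval.
The left piece maps (−∞, 2) onto (−23, ∞); the right piece maps [2, ∞) onto (−∞, −23].
These images are disjoint, so no value is attained by both pieces. Thus g is injective.
Because the two images are disjoint, no x < 2 has g(x) = g(2), so we compute g⁻¹(−28): −28 lies in (−∞, −23], so solve −4x − 15 = −28: x = (−28 + 15)/(−4) = 13/4.

13/4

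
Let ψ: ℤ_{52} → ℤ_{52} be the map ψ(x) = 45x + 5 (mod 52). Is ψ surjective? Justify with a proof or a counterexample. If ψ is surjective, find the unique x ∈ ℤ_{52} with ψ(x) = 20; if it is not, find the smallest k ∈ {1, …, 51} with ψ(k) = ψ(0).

Recall: ψ is surjective if every y in the codomain equals ψ(x) for some x in the domain.
Since gcd(45, 52) = 1, 45 is invertible modulo 52. Euclid's algorithm: 52 = 1·45 + 7, 45 = 6·7 + 3, 7 = 2·3 + 1; back-substituting gives 1 = 37·45 − 32·52, so 45⁻¹ ≡ 37 (mod 52).
Then y ↦ 37(y − 5) is a two-sided inverse to ψ, so every y ∈ ℤ_{52} has a preimage.
Thus ψ is surjective.
Since ψ is surjective, we find ψ⁻¹(20): we need 45x ≡ 20 − 5 ≡ 15 (mod 52). Using 45⁻¹ = 37: x ≡ 37·15 = 555 = 10·52 + 35, so x = 35.
Check: ψ(35) = 45·35 + 5 = 1580 = 30·52 + 20 ≡ 20 (mod 52).

35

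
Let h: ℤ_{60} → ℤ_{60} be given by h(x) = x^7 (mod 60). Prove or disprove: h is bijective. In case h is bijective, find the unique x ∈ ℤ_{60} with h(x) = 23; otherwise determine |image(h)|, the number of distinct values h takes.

h(0) = 0^7 = 0.
h(30): Repeated squaring mod 60: 30^1 ≡ 30, 30^2 ≡ 30² = 900 ≡ 0, 30^4 ≡ 0² = 0. Since 7 = 4 + 2 + 1, 30^7 ≡ 0·0·30: 0·0 = 0, then 0·30 = 0. So 30^7 ≡ 0 (mod 60).
So h(0) = h(30) = 0 while 0 ≠ 30, hence h is not injective, hence not bijective.
Since h is not bijective, we determine |image(h)|. Computing x^7 mod 60 for each x (by repeated squaring, reducing mod 60 at every step), the values h(0), h(1), …, h(59) are: 0, 1, 8, 27, 4, 5, 36, 43, 32, 9, 40, 11, 48, 37, 44, 15, 16, 53, 12, 19, 20, 21, 28, 47, 24, 25, 56, 3, 52, 29, 0, 31, 8, 57, 4, 35, 36, 13, 32, 39, 40, 41, 48, 7, 44, 45, 16, 23, 12, 49, 20, 51, 28, 17, 24, 55, 56, 33, 52, 59.
The distinct values are {0, 1, 3, 4, 5, 7, 8, 9, 11, 12, 13, 15, 16, 17, 19, 20, 21, 23, 24, 25, 27, 28, 29, 31, 32, 33, 35, 36, 37, 39, 40, 41, 43, 44, 45, 47, 48, 49, 51, 52, 53, 55, 56, 57, 59}; there are 45 of them.

45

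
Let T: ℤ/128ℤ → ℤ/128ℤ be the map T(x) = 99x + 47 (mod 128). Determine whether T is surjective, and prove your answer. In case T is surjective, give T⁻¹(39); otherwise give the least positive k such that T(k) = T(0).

40

By definition, T is surjective if every y in the codomain equals T(x) for some x in the domain.
Since gcd(99, 128) = 1, 99 is invertible modulo 128. Euclid's algorithm: 128 = 1·99 + 29, 99 = 3·29 + 12, 29 = 2·12 + 5, 12 = 2·5 + 2, 5 = 2·2 + 1; back-substituting gives 1 = 75·99 − 58·128, so 99⁻¹ ≡ 75 (mod 128).
For any y ∈ ℤ/128ℤ, x = 75(y − 47) mod 128 satisfies T(x) = 99·75(y − 47) + 47 ≡ y (since 99·75 ≡ 1 mod 128). So every y has a preimage.
Therefore T is surjective.
Since T is surjective, we find T⁻¹(39): we need 99x ≡ 39 − 47 ≡ 120 (mod 128). Using 99⁻¹ = 75: x ≡ 75·120 = 9000 = 70·128 + 40, so x = 40.
Check: T(40) = 99·40 + 47 = 4007 = 31·128 + 39 ≡ 39 (mod 128).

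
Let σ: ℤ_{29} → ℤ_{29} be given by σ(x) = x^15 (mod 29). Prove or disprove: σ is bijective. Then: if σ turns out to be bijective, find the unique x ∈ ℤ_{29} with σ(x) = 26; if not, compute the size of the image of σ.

Since 29 is prime, the nonzero elements of ℤ_{29} form a cyclic group of order 28.
As gcd(15, 28) = 1, raising to the 15th power is a bijection on this group: if a^15 ≡ b^15 then (ab^{−1})^15 = 1, and the only element of order dividing gcd(15, 28) = 1 is 1, so a = b.
With σ(0) = 0 this makes σ injective on all of ℤ_{29}, hence bijective (finite equal-size domain and codomain). In particular σ is bijective.
Since σ is bijective, we find the preimage of 26. The inverse of x ↦ x^15 on (ℤ_{29})^× is x ↦ x^15, because 15·15 = 225 = 8·28 + 1 ≡ 1 (mod 28) and x^{28} = 1 for x ≠ 0 (Fermat). So σ⁻¹(26) = 26^15 mod 29.
Repeated squaring mod 29: 26^1 ≡ 26, 26^2 ≡ 26² = 676 ≡ 9, 26^4 ≡ 9² = 81 ≡ 23, 26^8 ≡ 23² = 529 ≡ 7. Since 15 = 8 + 4 + 2 + 1, 26^15 ≡ 7·23·9·26: 7·23 = 161 ≡ 16, then 16·9 = 144 ≡ 28, then 28·26 = 728 ≡ 3. So 26^15 ≡ 3 (mod 29).
Hence σ⁻¹(26) = 3.

3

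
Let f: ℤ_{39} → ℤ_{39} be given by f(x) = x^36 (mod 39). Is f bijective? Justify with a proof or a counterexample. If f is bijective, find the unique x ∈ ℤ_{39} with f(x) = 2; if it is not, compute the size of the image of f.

f(1) = 1^36 = 1.
f(2): Repeated squaring mod 39: 2^1 ≡ 2, 2^2 ≡ 2² = 4, 2^4 ≡ 4² = 16, 2^8 ≡ 16² = 256 ≡ 22, 2^16 ≡ 22² = 484 ≡ 16, 2^32 ≡ 16² = 256 ≡ 22. Since 36 = 32 + 4, 2^36 ≡ 22·16: 22·16 = 352 ≡ 1. So 2^36 ≡ 1 (mod 39).
So f(1) = f(2) = 1 while 1 ≠ 2, hence f is not injective, hence not bijective.
Since f is not bijective, we determine |image(f)|. Computing x^36 mod 39 for each x (by repeated squaring, reducing mod 39 at every step), the values f(0), f(1), …, f(38) are: 0, 1, 1, 27, 1, 1, 27, 1, 1, 27, 1, 1, 27, 13, 1, 27, 1, 1, 27, 1, 1, 27, 1, 1, 27, 1, 13, 27, 1, 1, 27, 1, 1, 27, 1, 1, 27, 1, 1.
The distinct values are {0, 1, 13, 27}; there are 4 of them.

4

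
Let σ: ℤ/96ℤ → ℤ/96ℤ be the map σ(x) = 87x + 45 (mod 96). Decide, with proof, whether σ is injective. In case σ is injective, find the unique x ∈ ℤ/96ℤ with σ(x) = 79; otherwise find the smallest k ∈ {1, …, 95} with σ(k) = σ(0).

32

We have gcd(87, 96) = 3 > 1. Taking a = 0 and b = 32: σ(0) = 45 and σ(32) = 87·32 + 45 = 2829 ≡ 45 (mod 96).
So σ(0) = σ(32) while 0 ≠ 32, hence σ is not injective.
Since σ is not injective, we find the least positive k with σ(k) = σ(0): this means 87k ≡ 0 (mod 96), i.e. 96 ∣ 87k. Since gcd(87, 96) = 3, dividing through by 3 this holds exactly when 32 ∣ 29k, and as gcd(29, 32) = 1, exactly when 32 ∣ k.
The smallest positive such k is 32.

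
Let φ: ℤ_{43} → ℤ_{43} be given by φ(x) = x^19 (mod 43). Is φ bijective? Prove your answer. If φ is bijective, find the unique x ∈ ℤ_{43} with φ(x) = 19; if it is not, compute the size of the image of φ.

3

Since 43 is prime, the nonzero elements of ℤ_{43} form a cyclic group of order 42.
As gcd(19, 42) = 1, raising to the 19th power is a bijection on this group: if u^19 ≡ v^19 then (uv^{−1})^19 = 1, and the only element of order dividing gcd(19, 42) = 1 is 1, so u = v.
With φ(0) = 0 this makes φ injective on all of ℤ_{43}, hence bijective (finite equal-size domain and codomain). In particular φ is bijective.
Since φ is bijective, we find the preimage of 19. The inverse of x ↦ x^19 on (ℤ_{43})^× is x ↦ x^31, because 19·31 = 589 = 14·42 + 1 ≡ 1 (mod 42) and x^{42} = 1 for x ≠ 0 (Fermat). So φ⁻¹(19) = 19^31 mod 43.
Repeated squaring mod 43: 19^1 ≡ 19, 19^2 ≡ 19² = 361 ≡ 17, 19^4 ≡ 17² = 289 ≡ 31, 19^8 ≡ 31² = 961 ≡ 15, 19^16 ≡ 15² = 225 ≡ 10. Since 31 = 16 + 8 + 4 + 2 + 1, 19^31 ≡ 10·15·31·17·19: 10·15 = 150 ≡ 21, then 21·31 = 651 ≡ 6, then 6·17 = 102 ≡ 16, then 16·19 = 304 ≡ 3. So 19^31 ≡ 3 (mod 43).
Hence φ⁻¹(19) = 3.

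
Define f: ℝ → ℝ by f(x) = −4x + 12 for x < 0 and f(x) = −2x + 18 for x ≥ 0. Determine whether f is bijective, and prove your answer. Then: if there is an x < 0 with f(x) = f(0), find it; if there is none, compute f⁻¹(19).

Both pieces are strictly decreasing (slopes −4 and −2), so each is injective on its own interval.
The left piece maps (−∞, 0) onto (12, ∞); the right piece maps [0, ∞) onto (−∞, 18].
These images overlap. In particular f(0) = 18 (right piece), and solving −4x + 12 = 18 on the left piece gives x = −3/2 < 0.
So f(−3/2) = f(0) with −3/2 ≠ 0, and f is not injective, hence not bijective. This x = −3/2 is the requested value below 0.

-3/2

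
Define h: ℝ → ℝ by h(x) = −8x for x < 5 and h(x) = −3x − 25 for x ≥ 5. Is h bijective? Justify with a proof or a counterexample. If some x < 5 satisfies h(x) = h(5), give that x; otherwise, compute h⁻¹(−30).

Both pieces are strictly decreasing (slopes −8 and −3), so each is injective on its own interval.
The left piece maps (−∞, 5) onto (−40, ∞); the right piece maps [5, ∞) onto (−∞, −40].
Since −40 = −40, the images partition ℝ: h is injective and surjective, hence bijective.
Because the two images are disjoint, no x < 5 has h(x) = h(5), so we compute h⁻¹(−30): −30 lies in (−40, ∞), so solve −8x = −30: x = (−30 − 0)/(−8) = 15/4.

15/4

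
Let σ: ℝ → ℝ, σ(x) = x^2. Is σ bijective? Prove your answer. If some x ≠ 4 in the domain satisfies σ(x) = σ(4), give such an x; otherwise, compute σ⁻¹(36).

-4

σ(4) = 16 = (−4)^2 = σ(−4) (since 2 is even), with 4 ≠ −4. So σ is not injective, hence not bijective.
For the follow-up, such an x exists: taking x = −4 ∈ ℝ gives σ(−4) = 16 = σ(4) with −4 ≠ 4.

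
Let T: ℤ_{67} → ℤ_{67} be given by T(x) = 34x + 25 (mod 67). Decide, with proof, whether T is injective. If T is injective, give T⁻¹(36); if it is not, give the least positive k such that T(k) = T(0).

If T(x_1) = T(x_2), then 34x_1 ≡ 34x_2 (mod 67). Because gcd(34, 67) = 1, we may cancel 34 to get x_1 ≡ x_2 (mod 67).
Therefore T is injective.
We now compute 34⁻¹ mod 67 explicitly. Euclid's algorithm: 67 = 1·34 + 33, 34 = 1·33 + 1; back-substituting gives 1 = 2·34 − 1·67, so 34⁻¹ ≡ 2 (mod 67).
Since T is injective, we find T⁻¹(36): we need 34x ≡ 36 − 25 ≡ 11 (mod 67). Using 34⁻¹ = 2: x ≡ 2·11 = 22, so x = 22.
Check: T(22) = 34·22 + 25 = 773 = 11·67 + 36 ≡ 36 (mod 67).

22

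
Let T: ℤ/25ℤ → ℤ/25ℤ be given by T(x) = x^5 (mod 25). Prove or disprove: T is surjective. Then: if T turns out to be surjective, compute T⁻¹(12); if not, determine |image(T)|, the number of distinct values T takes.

5

T(0) = 0^5 = 0.
T(5): Repeated squaring mod 25: 5^1 ≡ 5, 5^2 ≡ 5² = 25 ≡ 0, 5^4 ≡ 0² = 0. Since 5 = 4 + 1, 5^5 ≡ 0·5: 0·5 = 0. So 5^5 ≡ 0 (mod 25).
So T(0) = T(5) = 0 while 0 ≠ 5, thus T is not injective.
A non-injective map from the 25-element set ℤ/25ℤ to itself takes at most 24 distinct values, so it cannot be surjective. Therefore T is not surjective.
Since T is not surjective, we determine |image(T)|. Computing x^5 mod 25 for each x (by repeated squaring, reducing mod 25 at every step), the values T(0), T(1), …, T(24) are: 0, 1, 7, 18, 24, 0, 1, 7, 18, 24, 0, 1, 7, 18, 24, 0, 1, 7, 18, 24, 0, 1, 7, 18, 24.
The distinct values are {0, 1, 7, 18, 24}; there are 5 of them.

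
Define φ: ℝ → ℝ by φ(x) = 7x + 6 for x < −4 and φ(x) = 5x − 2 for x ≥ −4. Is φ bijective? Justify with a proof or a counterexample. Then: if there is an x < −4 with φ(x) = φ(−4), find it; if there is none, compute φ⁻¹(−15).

Both pieces are strictly increasing (slopes 7 and 5), so each is injective on its own interval.
The left piece maps (−∞, −4) onto (−∞, −22); the right piece maps [−4, ∞) onto [−22, ∞).
Since −22 = −22, the images partition ℝ: φ is injective and surjective, hence bijective.
Because the two images are disjoint, no x < −4 has φ(x) = φ(−4), so we compute φ⁻¹(−15): −15 lies in [−22, ∞), so solve 5x − 2 = −15: x = (−15 + 2)/5 = −13/5.

-13/5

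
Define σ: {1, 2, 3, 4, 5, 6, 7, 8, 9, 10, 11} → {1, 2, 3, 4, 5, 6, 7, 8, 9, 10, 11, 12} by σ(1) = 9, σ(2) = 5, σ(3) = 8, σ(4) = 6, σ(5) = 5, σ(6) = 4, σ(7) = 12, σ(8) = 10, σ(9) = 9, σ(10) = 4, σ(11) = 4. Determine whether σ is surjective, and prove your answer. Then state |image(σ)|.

7

No element maps to 1, so σ is not surjective.
The image of σ is {4, 5, 6, 8, 9, 10, 12}, which has 7 elements.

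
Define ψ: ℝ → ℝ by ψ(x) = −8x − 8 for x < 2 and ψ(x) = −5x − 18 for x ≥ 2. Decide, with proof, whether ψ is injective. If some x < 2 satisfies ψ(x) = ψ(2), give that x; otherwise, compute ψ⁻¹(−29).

11/5

Both pieces are strictly decreasing (slopes −8 and −5), so each is injective on its own interval.
The left piece maps (−∞, 2) onto (−24, ∞); the right piece maps [2, ∞) onto (−∞, −28].
These images are disjoint, so no value is attained by both pieces. Thus ψ is injective.
Because the two images are disjoint, no x < 2 has ψ(x) = ψ(2), so we compute ψ⁻¹(−29): −29 lies in (−∞, −28], so solve −5x − 18 = −29: x = (−29 + 18)/(−5) = 11/5.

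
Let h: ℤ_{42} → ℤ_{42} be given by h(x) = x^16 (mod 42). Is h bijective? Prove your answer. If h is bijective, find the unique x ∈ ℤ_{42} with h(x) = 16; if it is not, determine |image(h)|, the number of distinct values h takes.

16

h(4): Repeated squaring mod 42: 4^1 ≡ 4, 4^2 ≡ 4² = 16, 4^4 ≡ 16² = 256 ≡ 4, 4^8 ≡ 4² = 16, 4^16 ≡ 16² = 256 ≡ 4. So 4^16 ≡ 4 (mod 42).
h(10): Repeated squaring mod 42: 10^1 ≡ 10, 10^2 ≡ 10² = 100 ≡ 16, 10^4 ≡ 16² = 256 ≡ 4, 10^8 ≡ 4² = 16, 10^16 ≡ 16² = 256 ≡ 4. So 10^16 ≡ 4 (mod 42).
So h(4) = h(10) = 4 while 4 ≠ 10, therefore h is not injective, hence not bijective.
Since h is not bijective, we determine |image(h)|. Computing x^16 mod 42 for each x (by repeated squaring, reducing mod 42 at every step), the values h(0), h(1), …, h(41) are: 0, 1, 16, 39, 4, 37, 36, 7, 22, 9, 4, 25, 30, 1, 28, 15, 16, 25, 18, 37, 22, 21, 22, 37, 18, 25, 16, 15, 28, 1, 30, 25, 4, 9, 22, 7, 36, 37, 4, 39, 16, 1.
The distinct values are {0, 1, 4, 7, 9, 15, 16, 18, 21, 22, 25, 28, 30, 36, 37, 39}; there are 16 of them.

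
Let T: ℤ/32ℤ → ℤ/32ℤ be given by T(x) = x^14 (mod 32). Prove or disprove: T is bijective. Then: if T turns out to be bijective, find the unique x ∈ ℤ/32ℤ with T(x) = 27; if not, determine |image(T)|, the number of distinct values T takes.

5

T(0) = 0^14 = 0.
T(2): Repeated squaring mod 32: 2^1 ≡ 2, 2^2 ≡ 2² = 4, 2^4 ≡ 4² = 16, 2^8 ≡ 16² = 256 ≡ 0. Since 14 = 8 + 4 + 2, 2^14 ≡ 0·16·4: 0·16 = 0, then 0·4 = 0. So 2^14 ≡ 0 (mod 32).
So T(0) = T(2) = 0 while 0 ≠ 2, so T is not injective, hence not bijective.
Since T is not bijective, we determine |image(T)|. Computing x^14 mod 32 for each x (by repeated squaring, reducing mod 32 at every step), the values T(0), T(1), …, T(31) are: 0, 1, 0, 25, 0, 9, 0, 17, 0, 17, 0, 9, 0, 25, 0, 1, 0, 1, 0, 25, 0, 9, 0, 17, 0, 17, 0, 9, 0, 25, 0, 1.
The distinct values are {0, 1, 9, 17, 25}; there are 5 of them.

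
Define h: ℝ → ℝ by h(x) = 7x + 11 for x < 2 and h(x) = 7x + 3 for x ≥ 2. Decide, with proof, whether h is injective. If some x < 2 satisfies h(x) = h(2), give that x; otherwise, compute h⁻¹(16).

Both pieces are strictly increasing (slopes 7 and 7), so each is injective on its own interval.
The left piece maps (−∞, 2) onto (−∞, 25); the right piece maps [2, ∞) onto [17, ∞).
These images overlap. In particular h(2) = 17 (right piece), and solving 7x + 11 = 17 on the left piece gives x = 6/7 < 2.
So h(6/7) = h(2) with 6/7 ≠ 2, and h is not injective. This x = 6/7 is the requested value below 2.

6/7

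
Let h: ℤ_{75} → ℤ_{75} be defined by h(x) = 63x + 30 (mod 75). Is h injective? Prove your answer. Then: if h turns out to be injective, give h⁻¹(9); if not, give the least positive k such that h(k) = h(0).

Recall that h is injective if h(u) = h(v) implies u = v.
We have gcd(63, 75) = 3 > 1. Taking u = 0 and v = 25: h(0) = 30 and h(25) = 63·25 + 30 = 1605 ≡ 30 (mod 75).
So h(0) = h(25) while 0 ≠ 25, hence h is not injective.
Since h is not injective, we find the least positive k with h(k) = h(0): this means 63k ≡ 0 (mod 75), i.e. 75 ∣ 63k. Since gcd(63, 75) = 3, dividing through by 3 this holds exactly when 25 ∣ 21k, and as gcd(21, 25) = 1, exactly when 25 ∣ k.
The smallest positive such k is 25.

25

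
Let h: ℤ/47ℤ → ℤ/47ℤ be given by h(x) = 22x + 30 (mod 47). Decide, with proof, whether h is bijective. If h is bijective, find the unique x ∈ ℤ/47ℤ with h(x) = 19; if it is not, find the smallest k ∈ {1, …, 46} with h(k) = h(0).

Recall that h is injective if h(s) = h(t) implies s = t.
Suppose h(s) = h(t) in ℤ/47ℤ. Then 22s + 30 ≡ 22t + 30 (mod 47), so 22(s − t) ≡ 0 (mod 47).
Since gcd(22, 47) = 1, 22 is invertible modulo 47, therefore s − t ≡ 0 (mod 47), i.e. s = t.
We now compute 22⁻¹ mod 47 explicitly. Euclid's algorithm: 47 = 2·22 + 3, 22 = 7·3 + 1; back-substituting gives 1 = 15·22 − 7·47, so 22⁻¹ ≡ 15 (mod 47).
Then y ↦ 15(y − 30) is a two-sided inverse to h, so every y ∈ ℤ/47ℤ has a preimage.
Thus h is bijective.
Since h is bijective, we find h⁻¹(19): we need 22x ≡ 19 − 30 ≡ 36 (mod 47). Using 22⁻¹ = 15: x ≡ 15·36 = 540 = 11·47 + 23, so x = 23.
Check: h(23) = 22·23 + 30 = 536 = 11·47 + 19 ≡ 19 (mod 47).

23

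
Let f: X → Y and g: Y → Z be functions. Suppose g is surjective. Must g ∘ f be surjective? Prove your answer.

not surjective

No. Take X = {1}, Y = Z = {1, 2, 3, 4, 5}, f(1) = 1, and g = identity (surjective).
Then (g ∘ f)(1) = 1, and 5 ∈ Z has no preimage under g ∘ f, so g ∘ f is not surjective.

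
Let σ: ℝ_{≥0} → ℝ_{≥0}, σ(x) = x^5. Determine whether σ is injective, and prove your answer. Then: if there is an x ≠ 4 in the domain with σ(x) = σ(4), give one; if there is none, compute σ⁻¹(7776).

On ℝ_{≥0}, x ↦ x^5 is strictly increasing, so σ(a) = σ(b) forces a = b. So σ is injective.
Since x ↦ x^5 is strictly increasing on ℝ_{≥0}, it is injective there, so no x ≠ 4 in the domain has σ(x) = σ(4). We therefore compute σ⁻¹(7776) = 7776^{1/5} = 6 (indeed 6^5 = 7776).

6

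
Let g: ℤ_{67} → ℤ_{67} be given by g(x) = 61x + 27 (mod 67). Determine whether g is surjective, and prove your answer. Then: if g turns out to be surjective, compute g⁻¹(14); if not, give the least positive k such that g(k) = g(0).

Recall that g is surjective if every y in the codomain equals g(x) for some x in the domain.
Since gcd(61, 67) = 1, 61 is invertible modulo 67. Euclid's algorithm: 67 = 1·61 + 6, 61 = 10·6 + 1; back-substituting gives 1 = 11·61 − 10·67, so 61⁻¹ ≡ 11 (mod 67).
For any y ∈ ℤ_{67}, x = 11(y − 27) mod 67 satisfies g(x) = 61·11(y − 27) + 27 ≡ y (since 61·11 ≡ 1 mod 67). So every y has a preimage.
Thus g is surjective.
Since g is surjective, we find g⁻¹(14): we need 61x ≡ 14 − 27 ≡ 54 (mod 67). Using 61⁻¹ = 11: x ≡ 11·54 = 594 = 8·67 + 58, so x = 58.
Check: g(58) = 61·58 + 27 = 3565 = 53·67 + 14 ≡ 14 (mod 67).

58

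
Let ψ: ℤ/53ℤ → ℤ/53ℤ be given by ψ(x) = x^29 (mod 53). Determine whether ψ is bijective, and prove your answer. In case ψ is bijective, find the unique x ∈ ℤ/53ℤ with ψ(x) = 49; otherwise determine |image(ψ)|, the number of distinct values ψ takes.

47

Since 53 is prime, the nonzero elements of ℤ/53ℤ form a cyclic group of order 52.
As gcd(29, 52) = 1, raising to the 29th power is a bijection on this group: if u^29 ≡ v^29 then (uv^{−1})^29 = 1, and the only element of order dividing gcd(29, 52) = 1 is 1, so u = v.
With ψ(0) = 0 this makes ψ injective on all of ℤ/53ℤ, hence bijective (finite equal-size domain and codomain). In particular ψ is bijective.
Since ψ is bijective, we find the preimage of 49. The inverse of x ↦ x^29 on (ℤ/53ℤ)^× is x ↦ x^9, because 29·9 = 261 = 5·52 + 1 ≡ 1 (mod 52) and x^{52} = 1 for x ≠ 0 (Fermat). So ψ⁻¹(49) = 49^9 mod 53.
Repeated squaring mod 53: 49^1 ≡ 49, 49^2 ≡ 49² = 2401 ≡ 16, 49^4 ≡ 16² = 256 ≡ 44, 49^8 ≡ 44² = 1936 ≡ 28. Since 9 = 8 + 1, 49^9 ≡ 28·49: 28·49 = 1372 ≡ 47. So 49^9 ≡ 47 (mod 53).
Hence ψ⁻¹(49) = 47.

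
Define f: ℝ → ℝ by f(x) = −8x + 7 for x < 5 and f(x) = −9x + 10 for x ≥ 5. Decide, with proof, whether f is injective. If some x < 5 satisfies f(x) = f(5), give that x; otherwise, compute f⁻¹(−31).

Both pieces are strictly decreasing (slopes −8 and −9), so each is injective on its own interval.
The left piece maps (−∞, 5) onto (−33, ∞); the right piece maps [5, ∞) onto (−∞, −35].
These images are disjoint, so no value is attained by both pieces. Thus f is injective.
Because the two images are disjoint, no x < 5 has f(x) = f(5), so we compute f⁻¹(−31): −31 lies in (−33, ∞), so solve −8x + 7 = −31: x = (−31 − 7)/(−8) = 19/4.

19/4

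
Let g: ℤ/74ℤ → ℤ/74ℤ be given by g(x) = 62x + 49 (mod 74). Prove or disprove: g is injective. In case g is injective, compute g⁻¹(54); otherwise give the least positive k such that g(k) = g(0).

37

Recall: g is injective when g(a) = g(b) forces a = b.
We have gcd(62, 74) = 2 > 1. Taking a = 0 and b = 37: g(0) = 49 and g(37) = 62·37 + 49 = 2343 ≡ 49 (mod 74).
So g(0) = g(37) while 0 ≠ 37, hence g is not injective.
Since g is not injective, we find the least positive k with g(k) = g(0): this means 62k ≡ 0 (mod 74), i.e. 74 ∣ 62k. Since gcd(62, 74) = 2, dividing through by 2 this holds exactly when 37 ∣ 31k, and as gcd(31, 37) = 1, exactly when 37 ∣ k.
The smallest positive such k is 37.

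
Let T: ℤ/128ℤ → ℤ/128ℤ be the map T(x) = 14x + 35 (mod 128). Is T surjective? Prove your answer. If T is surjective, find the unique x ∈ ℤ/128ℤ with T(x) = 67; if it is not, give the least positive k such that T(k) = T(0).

64

Recall that surjectivity means every element of the codomain has a preimage under T.
Since gcd(14, 128) = 2, we have 14x ≡ 0 (mod 2) for all x, so T(x) ≡ 1 (mod 2).
But 0 ≢ 1 (mod 2), so 0 ∈ ℤ/128ℤ has no preimage. So T is not surjective.
Since T is not surjective, we find the least positive k with T(k) = T(0): this means 14k ≡ 0 (mod 128), i.e. 128 ∣ 14k. Since gcd(14, 128) = 2, dividing through by 2 this holds exactly when 64 ∣ 7k, and as gcd(7, 64) = 1, exactly when 64 ∣ k.
The smallest positive such k is 64.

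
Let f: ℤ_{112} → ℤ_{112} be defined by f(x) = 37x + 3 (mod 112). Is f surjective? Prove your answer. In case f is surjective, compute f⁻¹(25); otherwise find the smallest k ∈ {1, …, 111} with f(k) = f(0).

Since gcd(37, 112) = 1, 37 is invertible modulo 112. Euclid's algorithm: 112 = 3·37 + 1; back-substituting gives 1 = 109·37 − 36·112, so 37⁻¹ ≡ 109 (mod 112).
For any y ∈ ℤ_{112}, x = 109(y − 3) mod 112 satisfies f(x) = 37·109(y − 3) + 3 ≡ y (since 37·109 ≡ 1 mod 112). So every y has a preimage.
Hence f is surjective.
Since f is surjective, we find f⁻¹(25): we need 37x ≡ 25 − 3 ≡ 22 (mod 112). Using 37⁻¹ = 109: x ≡ 109·22 = 2398 = 21·112 + 46, so x = 46.
Check: f(46) = 37·46 + 3 = 1705 = 15·112 + 25 ≡ 25 (mod 112).

46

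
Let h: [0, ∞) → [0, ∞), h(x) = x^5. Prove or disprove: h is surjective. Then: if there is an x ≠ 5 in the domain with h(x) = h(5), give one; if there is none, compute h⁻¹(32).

For any y ∈ [0, ∞), x = y^{1/5} ∈ [0, ∞) gives h(x) = y, so h is surjective.
Since x ↦ x^5 is strictly increasing on [0, ∞), it is injective there, so no x ≠ 5 in the domain has h(x) = h(5). We therefore compute h⁻¹(32) = 32^{1/5} = 2 (indeed 2^5 = 32).

2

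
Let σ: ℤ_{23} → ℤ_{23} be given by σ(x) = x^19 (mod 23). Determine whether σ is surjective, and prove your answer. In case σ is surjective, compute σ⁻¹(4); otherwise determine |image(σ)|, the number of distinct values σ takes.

Since 23 is prime, the nonzero elements of ℤ_{23} form a cyclic group of order 22.
As gcd(19, 22) = 1, raising to the 19th power is a bijection on this group: if u^19 ≡ v^19 then (uv^{−1})^19 = 1, and the only element of order dividing gcd(19, 22) = 1 is 1, so u = v.
With σ(0) = 0 this makes σ injective on all of ℤ_{23}, hence bijective (finite equal-size domain and codomain). In particular σ is surjective.
Since σ is surjective, we find the preimage of 4. The inverse of x ↦ x^19 on (ℤ_{23})^× is x ↦ x^7, because 19·7 = 133 = 6·22 + 1 ≡ 1 (mod 22) and x^{22} = 1 for x ≠ 0 (Fermat). So σ⁻¹(4) = 4^7 mod 23.
Repeated squaring mod 23: 4^1 ≡ 4, 4^2 ≡ 4² = 16, 4^4 ≡ 16² = 256 ≡ 3. Since 7 = 4 + 2 + 1, 4^7 ≡ 3·16·4: 3·16 = 48 ≡ 2, then 2·4 = 8. So 4^7 ≡ 8 (mod 23).
Hence σ⁻¹(4) = 8.

8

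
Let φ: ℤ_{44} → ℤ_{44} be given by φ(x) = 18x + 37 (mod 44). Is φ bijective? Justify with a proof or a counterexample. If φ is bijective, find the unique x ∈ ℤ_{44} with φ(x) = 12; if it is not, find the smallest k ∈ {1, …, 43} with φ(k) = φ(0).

We have gcd(18, 44) = 2 > 1. Taking x_1 = 0 and x_2 = 22: φ(0) = 37 and φ(22) = 18·22 + 37 = 433 ≡ 37 (mod 44).
So φ(0) = φ(22) while 0 ≠ 22, hence φ is not injective, hence not bijective.
Since φ is not bijective, we find the least positive k with φ(k) = φ(0): this means 18k ≡ 0 (mod 44), i.e. 44 ∣ 18k. Since gcd(18, 44) = 2, dividing through by 2 this holds exactly when 22 ∣ 9k, and as gcd(9, 22) = 1, exactly when 22 ∣ k.
The smallest positive such k is 22.

22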